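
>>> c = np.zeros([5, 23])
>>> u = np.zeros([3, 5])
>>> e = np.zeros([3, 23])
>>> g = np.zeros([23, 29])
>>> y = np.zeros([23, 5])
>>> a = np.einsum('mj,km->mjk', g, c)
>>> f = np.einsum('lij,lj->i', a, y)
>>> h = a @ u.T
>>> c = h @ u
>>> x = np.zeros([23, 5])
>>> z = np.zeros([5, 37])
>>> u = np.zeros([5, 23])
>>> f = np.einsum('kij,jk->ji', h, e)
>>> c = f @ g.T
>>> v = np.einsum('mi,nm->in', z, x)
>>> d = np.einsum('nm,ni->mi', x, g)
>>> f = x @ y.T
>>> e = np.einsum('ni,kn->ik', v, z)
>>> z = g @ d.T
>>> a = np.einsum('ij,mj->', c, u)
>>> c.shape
(3, 23)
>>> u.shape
(5, 23)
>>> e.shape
(23, 5)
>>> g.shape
(23, 29)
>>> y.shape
(23, 5)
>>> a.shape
()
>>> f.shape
(23, 23)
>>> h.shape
(23, 29, 3)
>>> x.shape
(23, 5)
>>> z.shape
(23, 5)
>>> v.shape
(37, 23)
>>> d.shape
(5, 29)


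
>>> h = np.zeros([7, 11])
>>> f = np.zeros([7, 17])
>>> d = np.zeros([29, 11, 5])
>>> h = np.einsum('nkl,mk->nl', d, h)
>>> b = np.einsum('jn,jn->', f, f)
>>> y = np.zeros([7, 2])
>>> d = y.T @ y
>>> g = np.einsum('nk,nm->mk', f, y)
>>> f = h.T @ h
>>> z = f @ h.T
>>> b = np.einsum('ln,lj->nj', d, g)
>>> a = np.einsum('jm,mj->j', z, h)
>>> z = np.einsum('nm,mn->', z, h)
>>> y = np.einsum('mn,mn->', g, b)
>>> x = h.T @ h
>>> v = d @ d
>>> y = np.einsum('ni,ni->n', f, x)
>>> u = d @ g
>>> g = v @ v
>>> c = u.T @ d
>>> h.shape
(29, 5)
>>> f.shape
(5, 5)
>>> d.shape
(2, 2)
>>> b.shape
(2, 17)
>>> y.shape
(5,)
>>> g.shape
(2, 2)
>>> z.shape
()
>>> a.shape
(5,)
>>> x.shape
(5, 5)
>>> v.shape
(2, 2)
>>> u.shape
(2, 17)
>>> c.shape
(17, 2)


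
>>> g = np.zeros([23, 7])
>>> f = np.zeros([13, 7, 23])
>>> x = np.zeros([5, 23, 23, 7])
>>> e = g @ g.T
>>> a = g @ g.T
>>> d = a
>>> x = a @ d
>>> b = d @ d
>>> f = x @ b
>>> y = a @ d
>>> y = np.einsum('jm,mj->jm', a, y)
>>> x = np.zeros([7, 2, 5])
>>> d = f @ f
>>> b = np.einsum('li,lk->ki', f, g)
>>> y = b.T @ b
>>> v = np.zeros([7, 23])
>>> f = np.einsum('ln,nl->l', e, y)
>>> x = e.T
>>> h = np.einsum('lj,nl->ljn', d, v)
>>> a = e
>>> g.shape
(23, 7)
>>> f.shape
(23,)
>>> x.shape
(23, 23)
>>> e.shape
(23, 23)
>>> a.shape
(23, 23)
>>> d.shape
(23, 23)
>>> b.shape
(7, 23)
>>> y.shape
(23, 23)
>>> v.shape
(7, 23)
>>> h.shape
(23, 23, 7)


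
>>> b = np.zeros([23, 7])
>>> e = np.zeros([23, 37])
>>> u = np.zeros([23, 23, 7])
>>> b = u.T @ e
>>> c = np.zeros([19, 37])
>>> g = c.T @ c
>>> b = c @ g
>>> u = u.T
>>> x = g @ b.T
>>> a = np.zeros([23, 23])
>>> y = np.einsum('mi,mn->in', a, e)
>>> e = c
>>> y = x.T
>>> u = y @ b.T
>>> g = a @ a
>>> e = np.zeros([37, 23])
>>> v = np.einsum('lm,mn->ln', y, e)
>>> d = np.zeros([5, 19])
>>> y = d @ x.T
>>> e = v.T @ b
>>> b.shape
(19, 37)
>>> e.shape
(23, 37)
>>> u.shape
(19, 19)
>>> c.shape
(19, 37)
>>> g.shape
(23, 23)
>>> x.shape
(37, 19)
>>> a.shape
(23, 23)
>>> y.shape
(5, 37)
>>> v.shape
(19, 23)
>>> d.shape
(5, 19)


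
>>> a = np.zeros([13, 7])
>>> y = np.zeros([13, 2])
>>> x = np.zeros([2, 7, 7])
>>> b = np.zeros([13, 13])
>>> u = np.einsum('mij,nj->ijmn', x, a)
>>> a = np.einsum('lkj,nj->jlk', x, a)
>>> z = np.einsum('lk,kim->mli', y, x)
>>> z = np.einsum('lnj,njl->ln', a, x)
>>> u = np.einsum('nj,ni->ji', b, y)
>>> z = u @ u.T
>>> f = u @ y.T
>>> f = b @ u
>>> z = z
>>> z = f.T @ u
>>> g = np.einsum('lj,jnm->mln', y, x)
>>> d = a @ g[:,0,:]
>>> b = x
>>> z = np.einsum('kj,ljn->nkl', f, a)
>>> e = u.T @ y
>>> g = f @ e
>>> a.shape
(7, 2, 7)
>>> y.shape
(13, 2)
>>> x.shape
(2, 7, 7)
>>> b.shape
(2, 7, 7)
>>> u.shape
(13, 2)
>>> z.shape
(7, 13, 7)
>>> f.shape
(13, 2)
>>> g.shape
(13, 2)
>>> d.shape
(7, 2, 7)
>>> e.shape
(2, 2)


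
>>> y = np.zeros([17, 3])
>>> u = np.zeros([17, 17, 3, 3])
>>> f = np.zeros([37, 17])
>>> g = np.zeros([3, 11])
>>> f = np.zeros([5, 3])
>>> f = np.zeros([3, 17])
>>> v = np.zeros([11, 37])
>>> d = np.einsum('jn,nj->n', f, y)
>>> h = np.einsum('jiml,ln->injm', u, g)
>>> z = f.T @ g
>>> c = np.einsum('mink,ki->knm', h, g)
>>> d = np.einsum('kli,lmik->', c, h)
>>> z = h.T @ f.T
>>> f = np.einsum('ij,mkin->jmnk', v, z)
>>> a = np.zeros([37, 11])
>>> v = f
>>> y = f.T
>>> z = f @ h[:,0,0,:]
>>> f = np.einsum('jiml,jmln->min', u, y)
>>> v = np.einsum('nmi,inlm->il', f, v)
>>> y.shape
(17, 3, 3, 37)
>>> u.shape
(17, 17, 3, 3)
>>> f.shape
(3, 17, 37)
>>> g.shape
(3, 11)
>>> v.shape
(37, 3)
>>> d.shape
()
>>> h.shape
(17, 11, 17, 3)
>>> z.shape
(37, 3, 3, 3)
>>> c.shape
(3, 17, 17)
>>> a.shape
(37, 11)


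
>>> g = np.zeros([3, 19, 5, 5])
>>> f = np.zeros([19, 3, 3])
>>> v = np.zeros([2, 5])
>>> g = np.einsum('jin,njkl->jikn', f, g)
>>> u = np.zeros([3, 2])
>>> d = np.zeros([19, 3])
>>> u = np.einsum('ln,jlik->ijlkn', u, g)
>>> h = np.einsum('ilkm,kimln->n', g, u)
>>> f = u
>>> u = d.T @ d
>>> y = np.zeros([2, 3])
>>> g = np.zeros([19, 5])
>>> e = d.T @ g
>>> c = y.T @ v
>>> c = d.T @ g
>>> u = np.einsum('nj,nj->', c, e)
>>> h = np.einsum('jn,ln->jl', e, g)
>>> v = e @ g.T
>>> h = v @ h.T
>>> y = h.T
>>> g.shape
(19, 5)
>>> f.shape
(5, 19, 3, 3, 2)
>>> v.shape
(3, 19)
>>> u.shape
()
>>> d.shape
(19, 3)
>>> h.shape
(3, 3)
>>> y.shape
(3, 3)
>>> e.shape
(3, 5)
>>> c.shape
(3, 5)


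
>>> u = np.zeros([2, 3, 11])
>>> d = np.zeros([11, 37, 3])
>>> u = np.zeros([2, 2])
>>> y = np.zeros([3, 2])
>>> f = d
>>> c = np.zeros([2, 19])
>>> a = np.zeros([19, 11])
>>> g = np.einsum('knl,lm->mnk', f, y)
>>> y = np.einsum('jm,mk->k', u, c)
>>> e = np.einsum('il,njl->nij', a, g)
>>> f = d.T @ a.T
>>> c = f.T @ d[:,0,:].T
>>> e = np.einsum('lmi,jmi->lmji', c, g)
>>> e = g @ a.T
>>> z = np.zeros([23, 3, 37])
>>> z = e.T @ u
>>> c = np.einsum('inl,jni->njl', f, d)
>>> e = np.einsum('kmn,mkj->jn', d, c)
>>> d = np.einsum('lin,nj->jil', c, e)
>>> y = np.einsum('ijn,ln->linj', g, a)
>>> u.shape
(2, 2)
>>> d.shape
(3, 11, 37)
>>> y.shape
(19, 2, 11, 37)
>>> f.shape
(3, 37, 19)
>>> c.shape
(37, 11, 19)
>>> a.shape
(19, 11)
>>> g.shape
(2, 37, 11)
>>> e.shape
(19, 3)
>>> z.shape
(19, 37, 2)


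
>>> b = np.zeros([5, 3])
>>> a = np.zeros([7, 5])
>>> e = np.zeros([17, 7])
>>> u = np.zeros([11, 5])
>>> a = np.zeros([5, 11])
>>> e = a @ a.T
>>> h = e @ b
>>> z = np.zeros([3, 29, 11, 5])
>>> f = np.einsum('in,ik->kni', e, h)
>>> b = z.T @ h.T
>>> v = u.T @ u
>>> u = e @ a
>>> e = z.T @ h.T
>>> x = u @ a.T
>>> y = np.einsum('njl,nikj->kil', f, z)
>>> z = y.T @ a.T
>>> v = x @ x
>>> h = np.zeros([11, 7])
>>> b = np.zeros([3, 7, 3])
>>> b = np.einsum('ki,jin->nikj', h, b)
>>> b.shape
(3, 7, 11, 3)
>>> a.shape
(5, 11)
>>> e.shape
(5, 11, 29, 5)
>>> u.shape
(5, 11)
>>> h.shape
(11, 7)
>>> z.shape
(5, 29, 5)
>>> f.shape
(3, 5, 5)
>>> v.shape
(5, 5)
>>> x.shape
(5, 5)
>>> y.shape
(11, 29, 5)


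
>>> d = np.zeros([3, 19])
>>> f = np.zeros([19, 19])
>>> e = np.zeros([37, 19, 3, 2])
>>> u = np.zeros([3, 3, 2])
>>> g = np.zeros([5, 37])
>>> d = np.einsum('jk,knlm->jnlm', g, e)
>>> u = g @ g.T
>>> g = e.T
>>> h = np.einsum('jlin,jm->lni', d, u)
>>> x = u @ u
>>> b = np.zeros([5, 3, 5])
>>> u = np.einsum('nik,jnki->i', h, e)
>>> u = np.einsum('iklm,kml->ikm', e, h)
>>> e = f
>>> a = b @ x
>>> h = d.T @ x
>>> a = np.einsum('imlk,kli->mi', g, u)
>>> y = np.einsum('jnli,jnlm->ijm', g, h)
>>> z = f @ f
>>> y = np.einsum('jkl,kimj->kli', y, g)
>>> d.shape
(5, 19, 3, 2)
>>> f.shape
(19, 19)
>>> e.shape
(19, 19)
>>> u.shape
(37, 19, 2)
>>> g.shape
(2, 3, 19, 37)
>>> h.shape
(2, 3, 19, 5)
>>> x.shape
(5, 5)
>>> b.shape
(5, 3, 5)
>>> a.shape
(3, 2)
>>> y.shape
(2, 5, 3)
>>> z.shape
(19, 19)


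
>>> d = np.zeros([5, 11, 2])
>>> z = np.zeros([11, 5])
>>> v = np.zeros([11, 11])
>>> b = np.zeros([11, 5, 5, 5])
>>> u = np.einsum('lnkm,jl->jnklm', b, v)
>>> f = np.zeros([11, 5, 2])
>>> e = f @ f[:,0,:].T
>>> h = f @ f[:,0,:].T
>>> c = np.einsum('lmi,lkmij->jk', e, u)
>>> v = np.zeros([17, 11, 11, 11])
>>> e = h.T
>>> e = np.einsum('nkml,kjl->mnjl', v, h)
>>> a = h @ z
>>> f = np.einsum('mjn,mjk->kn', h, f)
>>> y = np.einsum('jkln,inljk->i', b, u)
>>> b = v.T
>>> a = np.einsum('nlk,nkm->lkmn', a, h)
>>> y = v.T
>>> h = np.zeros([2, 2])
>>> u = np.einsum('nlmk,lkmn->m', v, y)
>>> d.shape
(5, 11, 2)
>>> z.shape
(11, 5)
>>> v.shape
(17, 11, 11, 11)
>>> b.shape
(11, 11, 11, 17)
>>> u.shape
(11,)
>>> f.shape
(2, 11)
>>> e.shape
(11, 17, 5, 11)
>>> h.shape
(2, 2)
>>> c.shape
(5, 5)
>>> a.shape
(5, 5, 11, 11)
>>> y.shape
(11, 11, 11, 17)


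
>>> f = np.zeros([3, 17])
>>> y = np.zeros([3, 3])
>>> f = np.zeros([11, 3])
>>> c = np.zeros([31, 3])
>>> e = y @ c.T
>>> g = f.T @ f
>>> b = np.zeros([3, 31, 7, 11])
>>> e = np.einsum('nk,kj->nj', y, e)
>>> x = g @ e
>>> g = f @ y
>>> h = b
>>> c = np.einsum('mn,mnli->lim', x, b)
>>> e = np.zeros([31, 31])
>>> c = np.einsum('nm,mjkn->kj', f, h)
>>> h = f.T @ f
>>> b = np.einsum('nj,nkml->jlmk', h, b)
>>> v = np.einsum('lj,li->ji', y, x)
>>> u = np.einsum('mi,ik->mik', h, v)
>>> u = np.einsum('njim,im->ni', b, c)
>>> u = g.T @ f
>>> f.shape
(11, 3)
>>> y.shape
(3, 3)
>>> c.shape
(7, 31)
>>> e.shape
(31, 31)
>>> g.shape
(11, 3)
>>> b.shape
(3, 11, 7, 31)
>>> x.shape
(3, 31)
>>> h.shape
(3, 3)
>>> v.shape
(3, 31)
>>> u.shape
(3, 3)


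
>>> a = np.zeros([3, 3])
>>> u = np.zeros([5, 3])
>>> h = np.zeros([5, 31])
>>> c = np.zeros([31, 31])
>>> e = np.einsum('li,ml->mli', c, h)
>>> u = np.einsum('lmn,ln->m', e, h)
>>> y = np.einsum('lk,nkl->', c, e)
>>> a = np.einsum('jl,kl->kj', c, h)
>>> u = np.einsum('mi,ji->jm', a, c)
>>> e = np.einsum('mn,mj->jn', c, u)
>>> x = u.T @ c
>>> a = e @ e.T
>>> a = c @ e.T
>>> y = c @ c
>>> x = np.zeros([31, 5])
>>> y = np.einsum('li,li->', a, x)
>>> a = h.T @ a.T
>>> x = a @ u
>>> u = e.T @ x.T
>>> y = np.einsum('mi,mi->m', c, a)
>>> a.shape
(31, 31)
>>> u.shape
(31, 31)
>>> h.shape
(5, 31)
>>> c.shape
(31, 31)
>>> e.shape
(5, 31)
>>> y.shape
(31,)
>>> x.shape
(31, 5)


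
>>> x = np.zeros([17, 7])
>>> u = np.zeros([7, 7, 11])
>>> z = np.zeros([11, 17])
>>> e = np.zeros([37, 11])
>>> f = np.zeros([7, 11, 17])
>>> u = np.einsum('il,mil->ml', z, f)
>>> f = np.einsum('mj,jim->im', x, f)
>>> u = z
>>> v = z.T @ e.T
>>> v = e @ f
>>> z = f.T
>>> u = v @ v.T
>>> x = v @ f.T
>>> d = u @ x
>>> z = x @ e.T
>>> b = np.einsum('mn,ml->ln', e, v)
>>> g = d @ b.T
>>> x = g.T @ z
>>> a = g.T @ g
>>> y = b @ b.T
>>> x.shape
(17, 37)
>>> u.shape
(37, 37)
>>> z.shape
(37, 37)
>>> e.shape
(37, 11)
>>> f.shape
(11, 17)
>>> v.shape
(37, 17)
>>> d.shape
(37, 11)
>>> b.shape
(17, 11)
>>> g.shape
(37, 17)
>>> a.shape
(17, 17)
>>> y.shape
(17, 17)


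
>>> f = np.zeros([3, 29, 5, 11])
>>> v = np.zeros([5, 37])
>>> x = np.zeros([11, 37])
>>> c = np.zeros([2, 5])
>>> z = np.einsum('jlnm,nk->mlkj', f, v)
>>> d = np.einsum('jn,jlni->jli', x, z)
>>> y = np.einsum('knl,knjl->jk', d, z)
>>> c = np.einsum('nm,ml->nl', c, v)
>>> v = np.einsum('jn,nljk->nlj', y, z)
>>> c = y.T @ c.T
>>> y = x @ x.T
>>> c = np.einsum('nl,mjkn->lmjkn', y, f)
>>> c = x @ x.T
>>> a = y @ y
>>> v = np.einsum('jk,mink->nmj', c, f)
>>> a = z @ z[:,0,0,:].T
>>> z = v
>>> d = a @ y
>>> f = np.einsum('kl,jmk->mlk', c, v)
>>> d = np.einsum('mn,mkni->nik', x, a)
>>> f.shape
(3, 11, 11)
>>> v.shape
(5, 3, 11)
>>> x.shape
(11, 37)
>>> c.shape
(11, 11)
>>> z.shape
(5, 3, 11)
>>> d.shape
(37, 11, 29)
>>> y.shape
(11, 11)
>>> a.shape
(11, 29, 37, 11)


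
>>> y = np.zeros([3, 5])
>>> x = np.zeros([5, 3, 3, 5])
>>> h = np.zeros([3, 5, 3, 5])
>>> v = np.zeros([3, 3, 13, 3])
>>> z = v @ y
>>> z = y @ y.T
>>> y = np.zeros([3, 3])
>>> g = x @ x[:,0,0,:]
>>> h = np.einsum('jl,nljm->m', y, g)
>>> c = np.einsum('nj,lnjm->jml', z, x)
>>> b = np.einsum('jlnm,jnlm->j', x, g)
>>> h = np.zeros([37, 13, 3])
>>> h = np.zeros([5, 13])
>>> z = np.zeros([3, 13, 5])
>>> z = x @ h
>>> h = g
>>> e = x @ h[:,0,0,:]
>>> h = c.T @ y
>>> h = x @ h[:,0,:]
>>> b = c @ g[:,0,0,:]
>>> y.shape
(3, 3)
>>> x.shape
(5, 3, 3, 5)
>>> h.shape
(5, 3, 3, 3)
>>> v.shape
(3, 3, 13, 3)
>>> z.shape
(5, 3, 3, 13)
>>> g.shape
(5, 3, 3, 5)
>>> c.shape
(3, 5, 5)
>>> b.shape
(3, 5, 5)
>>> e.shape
(5, 3, 3, 5)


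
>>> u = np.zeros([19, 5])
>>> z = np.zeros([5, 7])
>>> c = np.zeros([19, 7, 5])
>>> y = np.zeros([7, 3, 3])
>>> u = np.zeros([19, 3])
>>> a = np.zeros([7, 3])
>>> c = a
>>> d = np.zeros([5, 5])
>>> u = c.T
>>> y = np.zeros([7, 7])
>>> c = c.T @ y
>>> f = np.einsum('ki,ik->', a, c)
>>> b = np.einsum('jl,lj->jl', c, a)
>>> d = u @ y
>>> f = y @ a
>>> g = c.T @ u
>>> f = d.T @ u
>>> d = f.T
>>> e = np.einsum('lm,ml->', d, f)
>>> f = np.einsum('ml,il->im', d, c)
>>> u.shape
(3, 7)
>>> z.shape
(5, 7)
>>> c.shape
(3, 7)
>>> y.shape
(7, 7)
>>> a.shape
(7, 3)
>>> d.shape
(7, 7)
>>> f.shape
(3, 7)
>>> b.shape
(3, 7)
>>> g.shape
(7, 7)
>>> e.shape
()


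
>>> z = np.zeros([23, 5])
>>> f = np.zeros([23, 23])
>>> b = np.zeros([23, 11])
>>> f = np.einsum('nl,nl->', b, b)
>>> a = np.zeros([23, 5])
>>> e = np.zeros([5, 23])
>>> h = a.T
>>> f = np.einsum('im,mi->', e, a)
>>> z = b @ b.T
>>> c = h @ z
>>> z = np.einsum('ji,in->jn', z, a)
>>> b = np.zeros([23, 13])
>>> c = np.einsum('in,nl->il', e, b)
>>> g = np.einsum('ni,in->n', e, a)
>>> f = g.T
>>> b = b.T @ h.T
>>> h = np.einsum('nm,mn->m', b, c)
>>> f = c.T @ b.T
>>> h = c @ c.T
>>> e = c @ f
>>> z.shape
(23, 5)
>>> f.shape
(13, 13)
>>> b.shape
(13, 5)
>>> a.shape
(23, 5)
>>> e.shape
(5, 13)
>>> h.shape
(5, 5)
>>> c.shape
(5, 13)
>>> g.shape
(5,)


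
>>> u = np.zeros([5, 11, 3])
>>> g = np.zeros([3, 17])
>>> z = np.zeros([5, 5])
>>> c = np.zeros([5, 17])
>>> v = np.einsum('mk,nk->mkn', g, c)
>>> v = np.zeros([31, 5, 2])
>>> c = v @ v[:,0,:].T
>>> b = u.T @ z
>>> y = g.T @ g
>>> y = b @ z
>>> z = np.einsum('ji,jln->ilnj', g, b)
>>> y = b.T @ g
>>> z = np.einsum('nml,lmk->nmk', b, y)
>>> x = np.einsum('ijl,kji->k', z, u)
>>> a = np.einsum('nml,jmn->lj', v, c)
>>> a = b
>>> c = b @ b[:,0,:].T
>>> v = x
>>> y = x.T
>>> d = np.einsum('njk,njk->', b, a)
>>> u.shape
(5, 11, 3)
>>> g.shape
(3, 17)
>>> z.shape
(3, 11, 17)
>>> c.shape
(3, 11, 3)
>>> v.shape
(5,)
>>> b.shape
(3, 11, 5)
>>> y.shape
(5,)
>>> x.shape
(5,)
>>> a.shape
(3, 11, 5)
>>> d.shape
()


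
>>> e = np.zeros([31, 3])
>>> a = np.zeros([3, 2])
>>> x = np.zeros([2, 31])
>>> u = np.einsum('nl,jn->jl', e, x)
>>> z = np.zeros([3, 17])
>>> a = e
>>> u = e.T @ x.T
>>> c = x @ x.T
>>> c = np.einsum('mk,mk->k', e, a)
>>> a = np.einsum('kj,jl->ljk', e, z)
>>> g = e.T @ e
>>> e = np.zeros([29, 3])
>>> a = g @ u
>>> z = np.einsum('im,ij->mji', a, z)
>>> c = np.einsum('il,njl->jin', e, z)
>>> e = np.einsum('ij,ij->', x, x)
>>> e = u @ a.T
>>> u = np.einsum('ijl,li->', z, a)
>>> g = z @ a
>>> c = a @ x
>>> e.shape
(3, 3)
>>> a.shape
(3, 2)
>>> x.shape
(2, 31)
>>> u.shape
()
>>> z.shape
(2, 17, 3)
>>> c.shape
(3, 31)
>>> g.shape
(2, 17, 2)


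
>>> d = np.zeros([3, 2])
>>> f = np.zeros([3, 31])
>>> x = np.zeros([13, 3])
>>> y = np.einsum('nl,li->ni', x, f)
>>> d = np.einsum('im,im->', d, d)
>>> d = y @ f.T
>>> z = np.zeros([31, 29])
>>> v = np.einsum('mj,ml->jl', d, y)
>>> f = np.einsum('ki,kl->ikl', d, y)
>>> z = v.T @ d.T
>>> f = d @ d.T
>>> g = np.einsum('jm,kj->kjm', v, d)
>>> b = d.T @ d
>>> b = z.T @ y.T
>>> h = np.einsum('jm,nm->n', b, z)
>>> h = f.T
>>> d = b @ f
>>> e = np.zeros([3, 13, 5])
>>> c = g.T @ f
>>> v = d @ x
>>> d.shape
(13, 13)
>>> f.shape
(13, 13)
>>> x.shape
(13, 3)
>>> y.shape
(13, 31)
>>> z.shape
(31, 13)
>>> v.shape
(13, 3)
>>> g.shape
(13, 3, 31)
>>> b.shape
(13, 13)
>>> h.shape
(13, 13)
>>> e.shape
(3, 13, 5)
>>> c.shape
(31, 3, 13)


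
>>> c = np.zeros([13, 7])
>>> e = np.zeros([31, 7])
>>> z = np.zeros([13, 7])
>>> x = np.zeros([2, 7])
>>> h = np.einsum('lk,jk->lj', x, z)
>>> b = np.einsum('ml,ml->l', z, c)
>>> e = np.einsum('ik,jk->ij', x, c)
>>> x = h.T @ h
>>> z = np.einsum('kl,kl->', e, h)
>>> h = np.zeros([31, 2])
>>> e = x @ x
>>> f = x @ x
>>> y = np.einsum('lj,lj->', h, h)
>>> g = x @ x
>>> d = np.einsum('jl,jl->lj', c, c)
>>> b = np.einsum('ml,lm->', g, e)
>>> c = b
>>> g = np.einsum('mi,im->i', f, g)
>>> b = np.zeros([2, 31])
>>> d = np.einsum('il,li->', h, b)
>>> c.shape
()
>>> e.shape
(13, 13)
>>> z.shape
()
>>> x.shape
(13, 13)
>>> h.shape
(31, 2)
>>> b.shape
(2, 31)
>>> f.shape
(13, 13)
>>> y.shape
()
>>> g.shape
(13,)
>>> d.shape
()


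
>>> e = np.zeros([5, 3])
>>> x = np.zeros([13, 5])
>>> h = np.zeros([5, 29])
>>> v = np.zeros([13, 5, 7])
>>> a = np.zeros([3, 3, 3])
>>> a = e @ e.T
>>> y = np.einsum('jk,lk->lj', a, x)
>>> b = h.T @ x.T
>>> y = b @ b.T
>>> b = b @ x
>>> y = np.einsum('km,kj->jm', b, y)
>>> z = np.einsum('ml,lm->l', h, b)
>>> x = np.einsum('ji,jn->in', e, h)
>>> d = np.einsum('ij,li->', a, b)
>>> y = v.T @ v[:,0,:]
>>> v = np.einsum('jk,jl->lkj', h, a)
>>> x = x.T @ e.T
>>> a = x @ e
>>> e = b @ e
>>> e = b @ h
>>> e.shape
(29, 29)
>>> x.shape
(29, 5)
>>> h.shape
(5, 29)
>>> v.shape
(5, 29, 5)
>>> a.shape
(29, 3)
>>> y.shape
(7, 5, 7)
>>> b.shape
(29, 5)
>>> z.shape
(29,)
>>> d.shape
()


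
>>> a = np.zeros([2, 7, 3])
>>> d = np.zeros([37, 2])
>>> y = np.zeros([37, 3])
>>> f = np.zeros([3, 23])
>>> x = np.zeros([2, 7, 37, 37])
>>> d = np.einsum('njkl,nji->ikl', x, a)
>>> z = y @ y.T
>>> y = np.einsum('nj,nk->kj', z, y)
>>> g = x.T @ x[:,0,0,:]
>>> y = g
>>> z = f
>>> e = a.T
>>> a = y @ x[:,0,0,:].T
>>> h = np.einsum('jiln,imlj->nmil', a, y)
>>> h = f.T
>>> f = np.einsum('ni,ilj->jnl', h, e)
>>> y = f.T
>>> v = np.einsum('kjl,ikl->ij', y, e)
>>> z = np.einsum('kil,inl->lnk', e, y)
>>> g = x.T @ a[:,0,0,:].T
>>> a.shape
(37, 37, 7, 2)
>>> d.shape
(3, 37, 37)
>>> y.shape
(7, 23, 2)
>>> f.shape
(2, 23, 7)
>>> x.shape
(2, 7, 37, 37)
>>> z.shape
(2, 23, 3)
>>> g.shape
(37, 37, 7, 37)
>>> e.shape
(3, 7, 2)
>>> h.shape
(23, 3)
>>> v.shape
(3, 23)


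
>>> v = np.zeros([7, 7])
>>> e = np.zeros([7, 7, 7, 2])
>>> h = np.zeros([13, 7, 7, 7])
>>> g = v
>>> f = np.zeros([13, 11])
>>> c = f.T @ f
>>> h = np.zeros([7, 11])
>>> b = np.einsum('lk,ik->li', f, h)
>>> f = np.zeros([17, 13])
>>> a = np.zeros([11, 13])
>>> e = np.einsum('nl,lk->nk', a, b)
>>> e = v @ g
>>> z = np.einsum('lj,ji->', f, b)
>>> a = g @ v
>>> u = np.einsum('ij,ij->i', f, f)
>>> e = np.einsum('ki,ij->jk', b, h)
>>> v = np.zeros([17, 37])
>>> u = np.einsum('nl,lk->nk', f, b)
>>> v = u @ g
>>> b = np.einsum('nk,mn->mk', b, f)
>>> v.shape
(17, 7)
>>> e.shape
(11, 13)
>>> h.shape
(7, 11)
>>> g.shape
(7, 7)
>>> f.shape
(17, 13)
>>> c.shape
(11, 11)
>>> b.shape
(17, 7)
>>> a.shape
(7, 7)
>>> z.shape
()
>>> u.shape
(17, 7)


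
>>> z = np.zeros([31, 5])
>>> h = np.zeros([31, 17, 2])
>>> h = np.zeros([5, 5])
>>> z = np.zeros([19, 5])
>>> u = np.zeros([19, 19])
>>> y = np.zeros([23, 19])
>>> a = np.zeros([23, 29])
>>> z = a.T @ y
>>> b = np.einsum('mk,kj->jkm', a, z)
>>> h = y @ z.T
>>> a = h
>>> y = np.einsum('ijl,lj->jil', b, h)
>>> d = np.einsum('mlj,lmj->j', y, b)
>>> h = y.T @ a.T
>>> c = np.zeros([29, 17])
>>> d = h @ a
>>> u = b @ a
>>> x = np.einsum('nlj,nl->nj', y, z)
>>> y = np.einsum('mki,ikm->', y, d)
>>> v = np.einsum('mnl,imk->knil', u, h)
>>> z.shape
(29, 19)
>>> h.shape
(23, 19, 23)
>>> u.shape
(19, 29, 29)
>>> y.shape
()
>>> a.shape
(23, 29)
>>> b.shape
(19, 29, 23)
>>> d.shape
(23, 19, 29)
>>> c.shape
(29, 17)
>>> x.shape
(29, 23)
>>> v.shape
(23, 29, 23, 29)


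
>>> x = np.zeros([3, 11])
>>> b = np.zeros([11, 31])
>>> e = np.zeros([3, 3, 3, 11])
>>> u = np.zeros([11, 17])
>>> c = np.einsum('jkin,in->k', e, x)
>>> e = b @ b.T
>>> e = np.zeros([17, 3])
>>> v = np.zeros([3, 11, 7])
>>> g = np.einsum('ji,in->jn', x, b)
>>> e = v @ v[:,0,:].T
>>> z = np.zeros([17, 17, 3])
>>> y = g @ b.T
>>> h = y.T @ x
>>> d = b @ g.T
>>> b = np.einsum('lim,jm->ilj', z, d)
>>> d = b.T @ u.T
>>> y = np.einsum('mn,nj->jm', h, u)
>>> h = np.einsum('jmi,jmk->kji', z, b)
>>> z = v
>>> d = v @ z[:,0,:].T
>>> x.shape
(3, 11)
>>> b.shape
(17, 17, 11)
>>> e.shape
(3, 11, 3)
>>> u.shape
(11, 17)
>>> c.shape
(3,)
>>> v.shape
(3, 11, 7)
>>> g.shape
(3, 31)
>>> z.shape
(3, 11, 7)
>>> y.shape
(17, 11)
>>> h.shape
(11, 17, 3)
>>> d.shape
(3, 11, 3)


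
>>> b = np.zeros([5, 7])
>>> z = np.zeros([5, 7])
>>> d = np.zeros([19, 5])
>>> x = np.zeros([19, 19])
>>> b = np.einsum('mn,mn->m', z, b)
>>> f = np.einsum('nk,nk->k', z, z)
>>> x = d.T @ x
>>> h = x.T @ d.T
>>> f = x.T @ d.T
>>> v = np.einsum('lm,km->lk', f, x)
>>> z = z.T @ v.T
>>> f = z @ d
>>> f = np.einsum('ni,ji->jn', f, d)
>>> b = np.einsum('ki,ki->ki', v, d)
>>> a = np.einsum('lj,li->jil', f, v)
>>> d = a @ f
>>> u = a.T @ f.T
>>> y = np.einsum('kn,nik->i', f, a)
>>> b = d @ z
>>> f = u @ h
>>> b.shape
(7, 5, 19)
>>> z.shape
(7, 19)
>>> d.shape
(7, 5, 7)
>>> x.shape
(5, 19)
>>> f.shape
(19, 5, 19)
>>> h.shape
(19, 19)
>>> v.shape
(19, 5)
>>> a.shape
(7, 5, 19)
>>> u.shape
(19, 5, 19)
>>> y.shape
(5,)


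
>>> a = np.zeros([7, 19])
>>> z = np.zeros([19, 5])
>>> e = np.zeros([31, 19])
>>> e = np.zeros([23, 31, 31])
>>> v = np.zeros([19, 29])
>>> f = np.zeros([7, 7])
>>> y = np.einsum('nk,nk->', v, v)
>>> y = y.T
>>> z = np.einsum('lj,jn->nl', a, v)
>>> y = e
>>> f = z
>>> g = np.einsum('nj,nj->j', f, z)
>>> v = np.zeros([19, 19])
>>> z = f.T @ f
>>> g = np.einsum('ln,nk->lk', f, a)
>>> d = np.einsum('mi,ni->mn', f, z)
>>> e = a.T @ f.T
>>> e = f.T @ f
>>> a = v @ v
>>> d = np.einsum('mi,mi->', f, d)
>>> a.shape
(19, 19)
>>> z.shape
(7, 7)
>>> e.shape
(7, 7)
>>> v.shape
(19, 19)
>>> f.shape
(29, 7)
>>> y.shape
(23, 31, 31)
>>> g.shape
(29, 19)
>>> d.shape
()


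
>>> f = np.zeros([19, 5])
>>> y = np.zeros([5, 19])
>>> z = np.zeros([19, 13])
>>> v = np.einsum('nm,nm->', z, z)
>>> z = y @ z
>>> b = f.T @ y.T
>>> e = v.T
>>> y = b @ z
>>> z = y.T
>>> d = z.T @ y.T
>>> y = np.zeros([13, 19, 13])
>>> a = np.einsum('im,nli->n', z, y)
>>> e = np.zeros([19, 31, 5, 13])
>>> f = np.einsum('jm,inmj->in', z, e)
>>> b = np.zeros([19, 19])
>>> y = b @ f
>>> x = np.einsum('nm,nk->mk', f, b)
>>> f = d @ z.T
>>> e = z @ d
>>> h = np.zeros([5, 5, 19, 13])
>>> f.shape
(5, 13)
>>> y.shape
(19, 31)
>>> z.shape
(13, 5)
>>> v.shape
()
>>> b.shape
(19, 19)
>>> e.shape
(13, 5)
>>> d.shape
(5, 5)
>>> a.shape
(13,)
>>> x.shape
(31, 19)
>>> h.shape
(5, 5, 19, 13)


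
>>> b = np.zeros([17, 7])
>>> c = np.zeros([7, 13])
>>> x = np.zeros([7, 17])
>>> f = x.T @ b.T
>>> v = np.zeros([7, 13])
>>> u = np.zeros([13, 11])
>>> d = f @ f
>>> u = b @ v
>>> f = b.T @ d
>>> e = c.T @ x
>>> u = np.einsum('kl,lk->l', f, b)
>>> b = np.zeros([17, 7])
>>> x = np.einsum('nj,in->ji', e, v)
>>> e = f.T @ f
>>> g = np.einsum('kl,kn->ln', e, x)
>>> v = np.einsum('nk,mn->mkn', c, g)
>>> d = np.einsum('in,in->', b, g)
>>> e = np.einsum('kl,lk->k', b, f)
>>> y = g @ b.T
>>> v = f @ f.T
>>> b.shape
(17, 7)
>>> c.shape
(7, 13)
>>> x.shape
(17, 7)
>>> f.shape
(7, 17)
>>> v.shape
(7, 7)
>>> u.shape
(17,)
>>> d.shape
()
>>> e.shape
(17,)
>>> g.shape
(17, 7)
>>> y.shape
(17, 17)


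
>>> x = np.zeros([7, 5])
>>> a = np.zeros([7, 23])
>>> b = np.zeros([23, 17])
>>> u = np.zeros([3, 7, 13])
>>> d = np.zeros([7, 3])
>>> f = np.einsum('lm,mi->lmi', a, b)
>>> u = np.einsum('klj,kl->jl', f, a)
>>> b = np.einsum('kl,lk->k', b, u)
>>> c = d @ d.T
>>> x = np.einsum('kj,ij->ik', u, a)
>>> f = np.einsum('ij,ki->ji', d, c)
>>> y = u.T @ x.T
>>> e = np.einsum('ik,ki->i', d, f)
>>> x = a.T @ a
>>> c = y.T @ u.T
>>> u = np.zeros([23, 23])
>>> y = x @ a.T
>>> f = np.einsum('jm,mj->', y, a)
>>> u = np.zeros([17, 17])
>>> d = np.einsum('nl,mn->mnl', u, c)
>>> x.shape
(23, 23)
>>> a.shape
(7, 23)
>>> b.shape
(23,)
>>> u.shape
(17, 17)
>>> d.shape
(7, 17, 17)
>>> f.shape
()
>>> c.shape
(7, 17)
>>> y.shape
(23, 7)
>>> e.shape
(7,)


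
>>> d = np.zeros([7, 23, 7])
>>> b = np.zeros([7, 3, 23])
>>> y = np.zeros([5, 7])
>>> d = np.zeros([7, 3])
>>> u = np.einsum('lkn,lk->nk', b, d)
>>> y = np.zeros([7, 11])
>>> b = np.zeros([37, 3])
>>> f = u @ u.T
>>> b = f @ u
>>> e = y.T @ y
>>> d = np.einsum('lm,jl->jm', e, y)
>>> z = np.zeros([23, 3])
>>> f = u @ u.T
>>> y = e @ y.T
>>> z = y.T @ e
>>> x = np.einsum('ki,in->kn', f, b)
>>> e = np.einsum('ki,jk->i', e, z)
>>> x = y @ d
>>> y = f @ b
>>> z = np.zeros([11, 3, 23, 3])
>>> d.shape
(7, 11)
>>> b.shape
(23, 3)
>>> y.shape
(23, 3)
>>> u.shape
(23, 3)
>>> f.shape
(23, 23)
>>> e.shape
(11,)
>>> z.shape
(11, 3, 23, 3)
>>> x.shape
(11, 11)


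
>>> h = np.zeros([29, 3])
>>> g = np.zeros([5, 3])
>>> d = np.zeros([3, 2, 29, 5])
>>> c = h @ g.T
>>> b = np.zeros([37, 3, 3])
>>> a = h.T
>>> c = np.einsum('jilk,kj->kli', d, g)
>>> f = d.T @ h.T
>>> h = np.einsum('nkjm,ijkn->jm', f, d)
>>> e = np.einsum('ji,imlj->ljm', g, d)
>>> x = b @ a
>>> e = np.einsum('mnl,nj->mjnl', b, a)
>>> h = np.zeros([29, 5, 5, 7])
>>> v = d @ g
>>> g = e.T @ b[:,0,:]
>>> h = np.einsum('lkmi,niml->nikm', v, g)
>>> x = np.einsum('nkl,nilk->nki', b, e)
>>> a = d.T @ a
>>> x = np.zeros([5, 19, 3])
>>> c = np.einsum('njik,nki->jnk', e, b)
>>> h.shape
(3, 3, 2, 29)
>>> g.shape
(3, 3, 29, 3)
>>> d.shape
(3, 2, 29, 5)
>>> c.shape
(29, 37, 3)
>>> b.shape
(37, 3, 3)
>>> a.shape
(5, 29, 2, 29)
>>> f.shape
(5, 29, 2, 29)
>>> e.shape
(37, 29, 3, 3)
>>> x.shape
(5, 19, 3)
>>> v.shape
(3, 2, 29, 3)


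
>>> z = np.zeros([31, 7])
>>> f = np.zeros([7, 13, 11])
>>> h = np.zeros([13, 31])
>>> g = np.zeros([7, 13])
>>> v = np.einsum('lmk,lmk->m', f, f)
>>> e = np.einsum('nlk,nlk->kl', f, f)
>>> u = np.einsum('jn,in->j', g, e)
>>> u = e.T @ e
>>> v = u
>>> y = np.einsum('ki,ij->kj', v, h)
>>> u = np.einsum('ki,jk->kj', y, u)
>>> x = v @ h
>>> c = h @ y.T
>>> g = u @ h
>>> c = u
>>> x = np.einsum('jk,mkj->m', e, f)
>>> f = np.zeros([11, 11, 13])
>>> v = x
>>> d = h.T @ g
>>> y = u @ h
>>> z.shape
(31, 7)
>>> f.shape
(11, 11, 13)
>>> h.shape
(13, 31)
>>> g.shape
(13, 31)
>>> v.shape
(7,)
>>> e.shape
(11, 13)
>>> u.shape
(13, 13)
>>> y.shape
(13, 31)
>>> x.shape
(7,)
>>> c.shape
(13, 13)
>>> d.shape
(31, 31)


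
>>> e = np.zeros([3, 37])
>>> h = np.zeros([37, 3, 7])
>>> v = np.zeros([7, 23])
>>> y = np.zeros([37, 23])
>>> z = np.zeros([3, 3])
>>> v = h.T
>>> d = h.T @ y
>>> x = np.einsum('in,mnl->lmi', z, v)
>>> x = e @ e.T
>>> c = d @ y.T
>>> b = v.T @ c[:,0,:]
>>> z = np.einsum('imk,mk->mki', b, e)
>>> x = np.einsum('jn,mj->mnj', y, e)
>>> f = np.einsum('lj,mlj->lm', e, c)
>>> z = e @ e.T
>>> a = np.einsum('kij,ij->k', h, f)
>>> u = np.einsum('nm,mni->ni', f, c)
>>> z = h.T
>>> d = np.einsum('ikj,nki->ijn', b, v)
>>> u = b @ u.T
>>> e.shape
(3, 37)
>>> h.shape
(37, 3, 7)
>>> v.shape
(7, 3, 37)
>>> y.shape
(37, 23)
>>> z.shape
(7, 3, 37)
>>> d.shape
(37, 37, 7)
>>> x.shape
(3, 23, 37)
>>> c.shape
(7, 3, 37)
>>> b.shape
(37, 3, 37)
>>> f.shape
(3, 7)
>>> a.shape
(37,)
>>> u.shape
(37, 3, 3)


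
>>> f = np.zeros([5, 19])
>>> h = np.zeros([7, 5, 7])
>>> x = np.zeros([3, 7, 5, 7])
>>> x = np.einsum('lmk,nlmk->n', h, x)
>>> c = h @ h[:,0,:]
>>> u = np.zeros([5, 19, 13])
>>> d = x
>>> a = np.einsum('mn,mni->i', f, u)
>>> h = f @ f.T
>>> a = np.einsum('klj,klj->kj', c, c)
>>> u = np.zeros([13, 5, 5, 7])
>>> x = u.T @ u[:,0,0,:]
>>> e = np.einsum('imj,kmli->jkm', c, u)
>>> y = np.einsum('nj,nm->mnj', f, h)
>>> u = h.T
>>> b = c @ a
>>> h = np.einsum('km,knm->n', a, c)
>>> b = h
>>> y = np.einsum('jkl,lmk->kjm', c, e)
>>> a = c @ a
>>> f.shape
(5, 19)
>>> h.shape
(5,)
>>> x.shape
(7, 5, 5, 7)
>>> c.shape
(7, 5, 7)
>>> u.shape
(5, 5)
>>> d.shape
(3,)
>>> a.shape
(7, 5, 7)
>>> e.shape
(7, 13, 5)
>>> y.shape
(5, 7, 13)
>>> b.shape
(5,)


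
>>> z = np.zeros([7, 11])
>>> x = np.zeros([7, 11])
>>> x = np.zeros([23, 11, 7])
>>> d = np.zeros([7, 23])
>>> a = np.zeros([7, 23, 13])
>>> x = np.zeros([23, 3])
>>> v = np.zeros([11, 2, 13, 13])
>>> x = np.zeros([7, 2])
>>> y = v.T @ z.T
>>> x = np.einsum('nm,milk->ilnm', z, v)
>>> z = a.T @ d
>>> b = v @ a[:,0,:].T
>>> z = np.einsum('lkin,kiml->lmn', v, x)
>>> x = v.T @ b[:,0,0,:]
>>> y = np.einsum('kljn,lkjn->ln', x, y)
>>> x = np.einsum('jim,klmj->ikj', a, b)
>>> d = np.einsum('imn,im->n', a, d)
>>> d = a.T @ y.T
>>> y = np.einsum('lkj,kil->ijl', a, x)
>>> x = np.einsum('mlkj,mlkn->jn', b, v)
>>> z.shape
(11, 7, 13)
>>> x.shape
(7, 13)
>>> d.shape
(13, 23, 13)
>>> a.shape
(7, 23, 13)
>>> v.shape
(11, 2, 13, 13)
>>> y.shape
(11, 13, 7)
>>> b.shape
(11, 2, 13, 7)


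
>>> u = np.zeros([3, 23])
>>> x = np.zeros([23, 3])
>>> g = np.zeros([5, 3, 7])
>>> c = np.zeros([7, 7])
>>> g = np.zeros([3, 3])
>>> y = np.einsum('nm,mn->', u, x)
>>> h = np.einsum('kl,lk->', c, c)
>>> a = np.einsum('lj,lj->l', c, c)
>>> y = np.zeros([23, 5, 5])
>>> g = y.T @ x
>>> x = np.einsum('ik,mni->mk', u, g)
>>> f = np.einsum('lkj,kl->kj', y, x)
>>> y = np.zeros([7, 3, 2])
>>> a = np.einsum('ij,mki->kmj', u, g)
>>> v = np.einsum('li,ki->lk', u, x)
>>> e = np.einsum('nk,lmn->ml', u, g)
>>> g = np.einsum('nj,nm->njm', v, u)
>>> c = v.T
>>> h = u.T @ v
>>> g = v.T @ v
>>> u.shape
(3, 23)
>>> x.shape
(5, 23)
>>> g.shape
(5, 5)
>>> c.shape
(5, 3)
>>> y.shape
(7, 3, 2)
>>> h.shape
(23, 5)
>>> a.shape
(5, 5, 23)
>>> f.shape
(5, 5)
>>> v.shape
(3, 5)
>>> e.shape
(5, 5)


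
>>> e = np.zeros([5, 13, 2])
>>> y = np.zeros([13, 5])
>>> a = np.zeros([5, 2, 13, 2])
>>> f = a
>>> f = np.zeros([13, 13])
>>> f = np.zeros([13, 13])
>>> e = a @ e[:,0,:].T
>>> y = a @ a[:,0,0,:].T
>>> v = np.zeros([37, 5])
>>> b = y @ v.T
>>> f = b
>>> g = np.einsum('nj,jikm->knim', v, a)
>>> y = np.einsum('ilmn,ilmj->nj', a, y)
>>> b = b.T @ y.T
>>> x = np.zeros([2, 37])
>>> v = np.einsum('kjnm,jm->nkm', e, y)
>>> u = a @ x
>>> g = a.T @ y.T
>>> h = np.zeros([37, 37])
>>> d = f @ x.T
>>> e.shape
(5, 2, 13, 5)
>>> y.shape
(2, 5)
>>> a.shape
(5, 2, 13, 2)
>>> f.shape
(5, 2, 13, 37)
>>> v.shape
(13, 5, 5)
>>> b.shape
(37, 13, 2, 2)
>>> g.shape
(2, 13, 2, 2)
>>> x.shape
(2, 37)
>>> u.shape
(5, 2, 13, 37)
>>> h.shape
(37, 37)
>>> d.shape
(5, 2, 13, 2)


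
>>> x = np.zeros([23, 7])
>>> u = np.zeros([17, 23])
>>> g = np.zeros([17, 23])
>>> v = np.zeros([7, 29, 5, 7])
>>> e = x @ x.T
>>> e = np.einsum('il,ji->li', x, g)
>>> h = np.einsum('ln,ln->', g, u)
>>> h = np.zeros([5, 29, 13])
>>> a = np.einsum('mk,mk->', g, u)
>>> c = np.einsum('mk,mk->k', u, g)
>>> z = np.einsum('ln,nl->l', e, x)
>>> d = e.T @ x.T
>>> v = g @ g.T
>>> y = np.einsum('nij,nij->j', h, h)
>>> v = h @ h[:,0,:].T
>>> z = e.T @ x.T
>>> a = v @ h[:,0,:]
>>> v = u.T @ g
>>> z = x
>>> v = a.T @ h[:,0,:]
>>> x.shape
(23, 7)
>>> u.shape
(17, 23)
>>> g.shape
(17, 23)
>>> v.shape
(13, 29, 13)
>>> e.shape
(7, 23)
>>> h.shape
(5, 29, 13)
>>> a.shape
(5, 29, 13)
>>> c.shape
(23,)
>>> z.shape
(23, 7)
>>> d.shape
(23, 23)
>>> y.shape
(13,)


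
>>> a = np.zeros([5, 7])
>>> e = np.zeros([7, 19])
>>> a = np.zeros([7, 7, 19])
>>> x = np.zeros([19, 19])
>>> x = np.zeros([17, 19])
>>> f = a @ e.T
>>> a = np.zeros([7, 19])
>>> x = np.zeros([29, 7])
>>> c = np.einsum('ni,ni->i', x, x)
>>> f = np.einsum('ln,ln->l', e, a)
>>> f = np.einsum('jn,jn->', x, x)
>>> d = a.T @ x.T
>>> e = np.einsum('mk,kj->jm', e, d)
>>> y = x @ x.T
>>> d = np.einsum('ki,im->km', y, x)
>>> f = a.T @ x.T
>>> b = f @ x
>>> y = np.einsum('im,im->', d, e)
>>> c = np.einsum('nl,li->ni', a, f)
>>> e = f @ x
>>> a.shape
(7, 19)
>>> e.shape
(19, 7)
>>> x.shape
(29, 7)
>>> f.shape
(19, 29)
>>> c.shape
(7, 29)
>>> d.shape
(29, 7)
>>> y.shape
()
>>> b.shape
(19, 7)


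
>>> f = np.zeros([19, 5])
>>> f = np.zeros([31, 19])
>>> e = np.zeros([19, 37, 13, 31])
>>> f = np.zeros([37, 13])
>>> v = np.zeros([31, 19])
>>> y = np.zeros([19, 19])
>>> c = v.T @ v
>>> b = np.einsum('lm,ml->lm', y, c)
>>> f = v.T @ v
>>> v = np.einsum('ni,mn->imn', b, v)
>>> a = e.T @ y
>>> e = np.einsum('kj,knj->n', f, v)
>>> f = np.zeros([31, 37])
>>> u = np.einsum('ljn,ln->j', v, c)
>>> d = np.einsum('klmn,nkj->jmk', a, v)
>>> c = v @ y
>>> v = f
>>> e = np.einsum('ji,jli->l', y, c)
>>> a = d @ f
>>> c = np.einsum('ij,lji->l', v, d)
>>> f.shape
(31, 37)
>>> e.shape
(31,)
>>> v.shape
(31, 37)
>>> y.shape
(19, 19)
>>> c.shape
(19,)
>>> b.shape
(19, 19)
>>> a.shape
(19, 37, 37)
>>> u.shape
(31,)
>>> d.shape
(19, 37, 31)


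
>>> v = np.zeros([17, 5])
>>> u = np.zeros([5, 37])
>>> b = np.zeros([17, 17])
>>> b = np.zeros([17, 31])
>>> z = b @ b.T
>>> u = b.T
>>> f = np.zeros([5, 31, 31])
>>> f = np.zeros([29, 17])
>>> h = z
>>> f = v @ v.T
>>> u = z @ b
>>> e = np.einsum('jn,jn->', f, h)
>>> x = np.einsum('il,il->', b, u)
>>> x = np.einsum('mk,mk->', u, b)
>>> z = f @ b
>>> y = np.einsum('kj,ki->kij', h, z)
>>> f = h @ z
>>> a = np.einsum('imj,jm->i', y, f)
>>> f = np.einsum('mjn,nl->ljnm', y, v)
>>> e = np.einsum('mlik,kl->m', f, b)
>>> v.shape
(17, 5)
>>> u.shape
(17, 31)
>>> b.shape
(17, 31)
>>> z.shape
(17, 31)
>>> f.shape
(5, 31, 17, 17)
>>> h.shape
(17, 17)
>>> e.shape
(5,)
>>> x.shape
()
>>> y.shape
(17, 31, 17)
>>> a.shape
(17,)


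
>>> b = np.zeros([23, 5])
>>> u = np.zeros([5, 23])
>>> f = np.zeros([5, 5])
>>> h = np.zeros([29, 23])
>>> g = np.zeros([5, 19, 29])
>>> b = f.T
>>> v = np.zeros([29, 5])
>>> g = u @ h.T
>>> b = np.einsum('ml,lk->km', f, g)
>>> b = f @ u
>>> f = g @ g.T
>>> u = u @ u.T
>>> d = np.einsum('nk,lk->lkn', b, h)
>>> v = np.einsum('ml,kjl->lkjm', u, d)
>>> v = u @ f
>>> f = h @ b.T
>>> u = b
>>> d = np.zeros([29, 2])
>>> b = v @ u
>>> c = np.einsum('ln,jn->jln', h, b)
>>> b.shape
(5, 23)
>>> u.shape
(5, 23)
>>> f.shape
(29, 5)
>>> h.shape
(29, 23)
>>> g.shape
(5, 29)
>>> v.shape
(5, 5)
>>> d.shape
(29, 2)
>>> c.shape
(5, 29, 23)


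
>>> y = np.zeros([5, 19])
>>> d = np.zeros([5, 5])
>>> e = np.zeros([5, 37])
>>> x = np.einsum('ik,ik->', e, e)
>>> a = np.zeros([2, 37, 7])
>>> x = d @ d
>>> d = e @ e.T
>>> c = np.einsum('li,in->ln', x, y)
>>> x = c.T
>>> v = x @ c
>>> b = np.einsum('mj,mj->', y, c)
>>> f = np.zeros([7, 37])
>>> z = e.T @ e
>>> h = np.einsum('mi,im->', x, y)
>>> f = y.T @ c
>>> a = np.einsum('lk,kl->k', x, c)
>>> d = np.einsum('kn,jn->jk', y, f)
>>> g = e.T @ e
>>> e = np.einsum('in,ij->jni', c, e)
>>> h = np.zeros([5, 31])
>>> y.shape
(5, 19)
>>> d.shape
(19, 5)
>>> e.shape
(37, 19, 5)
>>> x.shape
(19, 5)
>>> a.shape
(5,)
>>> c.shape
(5, 19)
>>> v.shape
(19, 19)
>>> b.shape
()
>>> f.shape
(19, 19)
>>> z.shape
(37, 37)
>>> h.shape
(5, 31)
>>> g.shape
(37, 37)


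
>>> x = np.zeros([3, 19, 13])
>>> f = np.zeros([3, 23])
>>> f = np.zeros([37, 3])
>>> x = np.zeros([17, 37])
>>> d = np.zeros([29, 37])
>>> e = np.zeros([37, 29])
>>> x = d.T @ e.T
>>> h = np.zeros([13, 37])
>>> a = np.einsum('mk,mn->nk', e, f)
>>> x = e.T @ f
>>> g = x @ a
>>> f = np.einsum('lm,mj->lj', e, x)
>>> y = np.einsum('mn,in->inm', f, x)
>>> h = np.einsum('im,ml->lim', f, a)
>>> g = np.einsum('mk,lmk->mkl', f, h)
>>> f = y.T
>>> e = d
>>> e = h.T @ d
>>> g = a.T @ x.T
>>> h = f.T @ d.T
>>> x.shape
(29, 3)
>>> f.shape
(37, 3, 29)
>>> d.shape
(29, 37)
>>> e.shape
(3, 37, 37)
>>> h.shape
(29, 3, 29)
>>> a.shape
(3, 29)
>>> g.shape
(29, 29)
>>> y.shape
(29, 3, 37)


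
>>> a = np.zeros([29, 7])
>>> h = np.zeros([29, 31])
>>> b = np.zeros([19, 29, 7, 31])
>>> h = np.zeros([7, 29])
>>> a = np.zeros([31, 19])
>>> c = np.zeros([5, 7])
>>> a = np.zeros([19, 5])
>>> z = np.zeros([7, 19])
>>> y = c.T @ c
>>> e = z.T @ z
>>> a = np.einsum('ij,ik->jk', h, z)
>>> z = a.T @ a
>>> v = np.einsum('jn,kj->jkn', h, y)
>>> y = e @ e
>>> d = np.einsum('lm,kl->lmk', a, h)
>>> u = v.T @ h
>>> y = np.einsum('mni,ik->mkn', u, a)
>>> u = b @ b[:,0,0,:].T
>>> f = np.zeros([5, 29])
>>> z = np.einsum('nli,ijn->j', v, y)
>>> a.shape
(29, 19)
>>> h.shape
(7, 29)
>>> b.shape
(19, 29, 7, 31)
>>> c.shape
(5, 7)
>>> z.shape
(19,)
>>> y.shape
(29, 19, 7)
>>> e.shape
(19, 19)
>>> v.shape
(7, 7, 29)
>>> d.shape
(29, 19, 7)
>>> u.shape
(19, 29, 7, 19)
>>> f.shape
(5, 29)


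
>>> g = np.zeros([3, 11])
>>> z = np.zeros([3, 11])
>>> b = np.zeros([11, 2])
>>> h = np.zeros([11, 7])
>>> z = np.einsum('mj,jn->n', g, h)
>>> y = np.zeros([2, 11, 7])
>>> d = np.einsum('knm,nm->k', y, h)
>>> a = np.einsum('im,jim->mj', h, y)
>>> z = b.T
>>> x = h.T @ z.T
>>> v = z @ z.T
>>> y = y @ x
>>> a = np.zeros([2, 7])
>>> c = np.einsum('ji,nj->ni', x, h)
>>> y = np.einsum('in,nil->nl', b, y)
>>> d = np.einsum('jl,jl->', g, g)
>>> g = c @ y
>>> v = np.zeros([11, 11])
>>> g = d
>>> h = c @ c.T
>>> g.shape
()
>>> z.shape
(2, 11)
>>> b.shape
(11, 2)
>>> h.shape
(11, 11)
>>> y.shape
(2, 2)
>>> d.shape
()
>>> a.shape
(2, 7)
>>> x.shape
(7, 2)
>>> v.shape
(11, 11)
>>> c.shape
(11, 2)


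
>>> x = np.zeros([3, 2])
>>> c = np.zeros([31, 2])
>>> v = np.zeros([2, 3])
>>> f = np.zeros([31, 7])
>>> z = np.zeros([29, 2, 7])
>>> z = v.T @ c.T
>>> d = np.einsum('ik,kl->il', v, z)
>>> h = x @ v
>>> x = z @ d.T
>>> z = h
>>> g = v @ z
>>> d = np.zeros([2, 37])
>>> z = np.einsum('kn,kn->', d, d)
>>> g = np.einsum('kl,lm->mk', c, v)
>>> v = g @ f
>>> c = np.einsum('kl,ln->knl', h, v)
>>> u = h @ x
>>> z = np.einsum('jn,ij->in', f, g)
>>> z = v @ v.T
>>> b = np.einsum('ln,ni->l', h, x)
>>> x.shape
(3, 2)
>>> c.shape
(3, 7, 3)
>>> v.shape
(3, 7)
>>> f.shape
(31, 7)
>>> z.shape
(3, 3)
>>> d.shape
(2, 37)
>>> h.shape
(3, 3)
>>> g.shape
(3, 31)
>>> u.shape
(3, 2)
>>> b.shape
(3,)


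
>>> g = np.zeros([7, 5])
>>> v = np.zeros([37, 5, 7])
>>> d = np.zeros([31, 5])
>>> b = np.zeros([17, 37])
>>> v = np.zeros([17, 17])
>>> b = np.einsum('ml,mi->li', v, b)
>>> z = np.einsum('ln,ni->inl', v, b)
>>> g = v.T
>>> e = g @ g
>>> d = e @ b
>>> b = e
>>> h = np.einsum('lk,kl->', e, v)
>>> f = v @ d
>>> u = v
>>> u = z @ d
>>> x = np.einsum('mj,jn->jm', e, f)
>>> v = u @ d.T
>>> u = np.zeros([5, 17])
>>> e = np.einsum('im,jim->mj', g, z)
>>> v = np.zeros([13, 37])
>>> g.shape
(17, 17)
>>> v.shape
(13, 37)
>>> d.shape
(17, 37)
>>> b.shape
(17, 17)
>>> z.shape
(37, 17, 17)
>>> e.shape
(17, 37)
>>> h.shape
()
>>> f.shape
(17, 37)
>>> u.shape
(5, 17)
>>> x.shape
(17, 17)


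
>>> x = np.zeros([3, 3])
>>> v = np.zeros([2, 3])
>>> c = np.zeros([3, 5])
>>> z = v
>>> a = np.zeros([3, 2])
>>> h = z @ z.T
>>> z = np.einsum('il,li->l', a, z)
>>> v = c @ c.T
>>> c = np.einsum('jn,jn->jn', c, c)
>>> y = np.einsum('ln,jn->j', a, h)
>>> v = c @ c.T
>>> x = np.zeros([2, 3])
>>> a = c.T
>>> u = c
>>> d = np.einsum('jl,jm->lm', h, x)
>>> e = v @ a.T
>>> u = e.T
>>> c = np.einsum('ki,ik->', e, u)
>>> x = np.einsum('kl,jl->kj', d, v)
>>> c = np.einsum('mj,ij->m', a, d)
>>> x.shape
(2, 3)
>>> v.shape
(3, 3)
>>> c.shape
(5,)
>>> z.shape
(2,)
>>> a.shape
(5, 3)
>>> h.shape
(2, 2)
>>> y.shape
(2,)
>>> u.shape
(5, 3)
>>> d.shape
(2, 3)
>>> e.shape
(3, 5)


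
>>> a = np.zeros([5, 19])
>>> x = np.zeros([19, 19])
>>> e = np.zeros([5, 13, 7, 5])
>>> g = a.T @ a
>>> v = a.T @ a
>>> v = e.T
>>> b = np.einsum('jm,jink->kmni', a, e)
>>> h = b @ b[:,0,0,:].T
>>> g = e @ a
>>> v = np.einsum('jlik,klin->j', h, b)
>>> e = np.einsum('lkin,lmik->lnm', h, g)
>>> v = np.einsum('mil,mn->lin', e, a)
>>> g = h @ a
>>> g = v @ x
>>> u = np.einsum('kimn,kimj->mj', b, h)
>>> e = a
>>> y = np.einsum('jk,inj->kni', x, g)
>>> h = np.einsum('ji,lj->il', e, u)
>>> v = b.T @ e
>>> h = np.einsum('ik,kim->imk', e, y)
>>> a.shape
(5, 19)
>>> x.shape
(19, 19)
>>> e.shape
(5, 19)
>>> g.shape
(13, 5, 19)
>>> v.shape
(13, 7, 19, 19)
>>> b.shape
(5, 19, 7, 13)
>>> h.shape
(5, 13, 19)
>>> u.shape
(7, 5)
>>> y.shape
(19, 5, 13)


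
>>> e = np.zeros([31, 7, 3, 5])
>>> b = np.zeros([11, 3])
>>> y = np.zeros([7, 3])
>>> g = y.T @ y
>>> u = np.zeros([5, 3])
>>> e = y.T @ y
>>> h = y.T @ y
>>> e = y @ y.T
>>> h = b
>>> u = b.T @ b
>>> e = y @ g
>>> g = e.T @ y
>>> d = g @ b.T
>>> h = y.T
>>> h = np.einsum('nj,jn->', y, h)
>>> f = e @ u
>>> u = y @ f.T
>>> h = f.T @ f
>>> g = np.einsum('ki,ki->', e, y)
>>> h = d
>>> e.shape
(7, 3)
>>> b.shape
(11, 3)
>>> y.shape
(7, 3)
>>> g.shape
()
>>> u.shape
(7, 7)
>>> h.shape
(3, 11)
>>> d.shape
(3, 11)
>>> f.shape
(7, 3)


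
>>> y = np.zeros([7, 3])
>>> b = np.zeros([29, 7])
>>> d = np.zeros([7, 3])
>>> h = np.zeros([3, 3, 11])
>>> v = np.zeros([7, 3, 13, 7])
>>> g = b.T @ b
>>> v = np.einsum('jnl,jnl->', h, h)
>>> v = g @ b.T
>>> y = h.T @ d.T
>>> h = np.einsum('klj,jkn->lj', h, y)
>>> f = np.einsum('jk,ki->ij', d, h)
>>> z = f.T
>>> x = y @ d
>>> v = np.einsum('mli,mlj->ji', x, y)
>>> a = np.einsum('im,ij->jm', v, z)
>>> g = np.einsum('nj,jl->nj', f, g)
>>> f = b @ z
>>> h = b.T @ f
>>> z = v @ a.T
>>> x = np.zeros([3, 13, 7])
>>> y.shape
(11, 3, 7)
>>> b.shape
(29, 7)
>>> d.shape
(7, 3)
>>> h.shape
(7, 11)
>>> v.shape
(7, 3)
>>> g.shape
(11, 7)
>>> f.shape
(29, 11)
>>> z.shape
(7, 11)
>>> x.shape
(3, 13, 7)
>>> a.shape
(11, 3)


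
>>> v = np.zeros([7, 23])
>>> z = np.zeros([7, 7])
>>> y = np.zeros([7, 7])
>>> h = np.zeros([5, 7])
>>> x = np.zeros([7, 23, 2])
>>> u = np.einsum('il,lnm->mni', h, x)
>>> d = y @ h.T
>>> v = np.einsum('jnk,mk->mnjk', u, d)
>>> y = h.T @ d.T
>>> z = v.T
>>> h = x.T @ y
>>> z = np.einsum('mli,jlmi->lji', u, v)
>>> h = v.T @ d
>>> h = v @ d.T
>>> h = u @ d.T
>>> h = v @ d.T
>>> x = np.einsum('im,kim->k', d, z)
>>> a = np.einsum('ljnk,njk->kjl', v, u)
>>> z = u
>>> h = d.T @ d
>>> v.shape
(7, 23, 2, 5)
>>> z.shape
(2, 23, 5)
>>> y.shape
(7, 7)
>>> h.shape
(5, 5)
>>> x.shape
(23,)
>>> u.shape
(2, 23, 5)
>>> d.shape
(7, 5)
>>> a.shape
(5, 23, 7)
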